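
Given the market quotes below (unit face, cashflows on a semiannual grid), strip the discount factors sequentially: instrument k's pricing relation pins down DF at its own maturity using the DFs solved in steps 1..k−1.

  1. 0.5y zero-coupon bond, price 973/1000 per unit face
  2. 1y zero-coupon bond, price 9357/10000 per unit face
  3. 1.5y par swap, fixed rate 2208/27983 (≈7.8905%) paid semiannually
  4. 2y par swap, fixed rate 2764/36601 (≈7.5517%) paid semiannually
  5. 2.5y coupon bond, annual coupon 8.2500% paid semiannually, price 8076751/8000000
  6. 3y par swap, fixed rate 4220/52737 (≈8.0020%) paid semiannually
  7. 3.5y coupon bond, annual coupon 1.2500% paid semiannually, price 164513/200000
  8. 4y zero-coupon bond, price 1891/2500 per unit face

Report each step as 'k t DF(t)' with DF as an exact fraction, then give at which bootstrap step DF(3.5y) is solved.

step 1 [0.5y] zero: DF = P = 973/1000 ≈ 0.973000
step 2 [1y] zero: DF = P = 9357/10000 ≈ 0.935700
step 3 [1.5y] swap r/2=1104/27983: DF=(1 − 1104/27983·(0.973000+0.935700))/(1+1104/27983) = 556/625 ≈ 0.889600
step 4 [2y] swap r/2=1382/36601: DF=(1 − 1382/36601·(0.973000+0.935700+0.889600))/(1+1382/36601) = 4309/5000 ≈ 0.861800
step 5 [2.5y] bond c/2=33/800: DF=(8076751/8000000 − 33/800·(0.973000+0.935700+0.889600+0.861800))/(1+33/800) = 4123/5000 ≈ 0.824600
step 6 [3y] swap r/2=2110/52737: DF=(1 − 2110/52737·(0.973000+0.935700+0.889600+0.861800+0.824600))/(1+2110/52737) = 789/1000 ≈ 0.789000
step 7 [3.5y] bond c/2=1/160: DF=(164513/200000 − 1/160·(0.973000+0.935700+0.889600+0.861800+0.824600+0.789000))/(1+1/160) = 7847/10000 ≈ 0.784700
step 8 [4y] zero: DF = P = 1891/2500 ≈ 0.756400

1 1/2 973/1000
2 1 9357/10000
3 3/2 556/625
4 2 4309/5000
5 5/2 4123/5000
6 3 789/1000
7 7/2 7847/10000
8 4 1891/2500
DF(3.5y) is solved at step 7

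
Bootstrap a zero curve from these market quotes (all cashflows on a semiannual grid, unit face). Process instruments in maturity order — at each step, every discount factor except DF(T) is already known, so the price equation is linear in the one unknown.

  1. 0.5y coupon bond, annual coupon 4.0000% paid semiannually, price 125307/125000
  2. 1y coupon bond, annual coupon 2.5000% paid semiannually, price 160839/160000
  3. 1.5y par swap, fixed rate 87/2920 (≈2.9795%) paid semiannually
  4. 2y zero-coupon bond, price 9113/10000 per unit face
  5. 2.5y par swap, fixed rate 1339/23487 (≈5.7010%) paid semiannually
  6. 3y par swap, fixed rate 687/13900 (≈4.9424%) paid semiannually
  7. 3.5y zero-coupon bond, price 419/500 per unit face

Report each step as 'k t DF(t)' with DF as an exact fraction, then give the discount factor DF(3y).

1 1/2 2457/2500
2 1 9807/10000
3 3/2 1913/2000
4 2 9113/10000
5 5/2 8661/10000
6 3 4313/5000
7 7/2 419/500
DF(3y) = 4313/5000 ≈ 0.862600

step 1 [0.5y] bond c/2=1/50: DF=(125307/125000 − 1/50·(0))/(1+1/50) = 2457/2500 ≈ 0.982800
step 2 [1y] bond c/2=1/80: DF=(160839/160000 − 1/80·(0.982800))/(1+1/80) = 9807/10000 ≈ 0.980700
step 3 [1.5y] swap r/2=87/5840: DF=(1 − 87/5840·(0.982800+0.980700))/(1+87/5840) = 1913/2000 ≈ 0.956500
step 4 [2y] zero: DF = P = 9113/10000 ≈ 0.911300
step 5 [2.5y] swap r/2=1339/46974: DF=(1 − 1339/46974·(0.982800+0.980700+0.956500+0.911300))/(1+1339/46974) = 8661/10000 ≈ 0.866100
step 6 [3y] swap r/2=687/27800: DF=(1 − 687/27800·(0.982800+0.980700+0.956500+0.911300+0.866100))/(1+687/27800) = 4313/5000 ≈ 0.862600
step 7 [3.5y] zero: DF = P = 419/500 ≈ 0.838000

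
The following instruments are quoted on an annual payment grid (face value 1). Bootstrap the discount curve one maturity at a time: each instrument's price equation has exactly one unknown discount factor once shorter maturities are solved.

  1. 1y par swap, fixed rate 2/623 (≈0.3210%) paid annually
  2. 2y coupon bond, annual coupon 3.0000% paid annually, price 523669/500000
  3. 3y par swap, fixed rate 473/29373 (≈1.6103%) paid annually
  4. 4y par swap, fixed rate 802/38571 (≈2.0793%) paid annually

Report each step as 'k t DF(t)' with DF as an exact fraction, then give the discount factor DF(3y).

step 1 [1y] swap r/1=2/623: DF=(1 − 2/623·(0))/(1+2/623) = 623/625 ≈ 0.996800
step 2 [2y] bond c/1=3/100: DF=(523669/500000 − 3/100·(0.996800))/(1+3/100) = 4939/5000 ≈ 0.987800
step 3 [3y] swap r/1=473/29373: DF=(1 − 473/29373·(0.996800+0.987800))/(1+473/29373) = 9527/10000 ≈ 0.952700
step 4 [4y] swap r/1=802/38571: DF=(1 − 802/38571·(0.996800+0.987800+0.952700))/(1+802/38571) = 4599/5000 ≈ 0.919800

1 1 623/625
2 2 4939/5000
3 3 9527/10000
4 4 4599/5000
DF(3y) = 9527/10000 ≈ 0.952700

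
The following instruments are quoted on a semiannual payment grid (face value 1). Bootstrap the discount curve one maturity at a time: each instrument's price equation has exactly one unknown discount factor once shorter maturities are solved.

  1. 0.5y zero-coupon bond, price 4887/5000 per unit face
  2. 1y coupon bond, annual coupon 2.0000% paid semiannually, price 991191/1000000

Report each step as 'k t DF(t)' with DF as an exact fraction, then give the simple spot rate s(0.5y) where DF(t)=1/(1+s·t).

step 1 [0.5y] zero: DF = P = 4887/5000 ≈ 0.977400
step 2 [1y] bond c/2=1/100: DF=(991191/1000000 − 1/100·(0.977400))/(1+1/100) = 9717/10000 ≈ 0.971700

1 1/2 4887/5000
2 1 9717/10000
s(0.5y) = (1/(4887/5000) − 1)/(1/2) = 226/4887 ≈ 4.6245%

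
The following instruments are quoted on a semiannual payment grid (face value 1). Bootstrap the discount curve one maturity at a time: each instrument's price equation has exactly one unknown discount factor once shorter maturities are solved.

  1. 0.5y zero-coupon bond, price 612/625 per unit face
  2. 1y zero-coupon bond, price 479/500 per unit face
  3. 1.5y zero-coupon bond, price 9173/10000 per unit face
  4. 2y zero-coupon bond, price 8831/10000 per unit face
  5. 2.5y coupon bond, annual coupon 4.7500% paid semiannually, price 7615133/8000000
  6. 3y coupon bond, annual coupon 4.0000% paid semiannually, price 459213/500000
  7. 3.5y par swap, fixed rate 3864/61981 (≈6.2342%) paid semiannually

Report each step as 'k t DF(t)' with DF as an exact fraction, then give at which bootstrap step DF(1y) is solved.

step 1 [0.5y] zero: DF = P = 612/625 ≈ 0.979200
step 2 [1y] zero: DF = P = 479/500 ≈ 0.958000
step 3 [1.5y] zero: DF = P = 9173/10000 ≈ 0.917300
step 4 [2y] zero: DF = P = 8831/10000 ≈ 0.883100
step 5 [2.5y] bond c/2=19/800: DF=(7615133/8000000 − 19/800·(0.979200+0.958000+0.917300+0.883100))/(1+19/800) = 8431/10000 ≈ 0.843100
step 6 [3y] bond c/2=1/50: DF=(459213/500000 − 1/50·(0.979200+0.958000+0.917300+0.883100+0.843100))/(1+1/50) = 4053/5000 ≈ 0.810600
step 7 [3.5y] swap r/2=1932/61981: DF=(1 − 1932/61981·(0.979200+0.958000+0.917300+0.883100+0.843100+0.810600))/(1+1932/61981) = 2017/2500 ≈ 0.806800

1 1/2 612/625
2 1 479/500
3 3/2 9173/10000
4 2 8831/10000
5 5/2 8431/10000
6 3 4053/5000
7 7/2 2017/2500
DF(1y) is solved at step 2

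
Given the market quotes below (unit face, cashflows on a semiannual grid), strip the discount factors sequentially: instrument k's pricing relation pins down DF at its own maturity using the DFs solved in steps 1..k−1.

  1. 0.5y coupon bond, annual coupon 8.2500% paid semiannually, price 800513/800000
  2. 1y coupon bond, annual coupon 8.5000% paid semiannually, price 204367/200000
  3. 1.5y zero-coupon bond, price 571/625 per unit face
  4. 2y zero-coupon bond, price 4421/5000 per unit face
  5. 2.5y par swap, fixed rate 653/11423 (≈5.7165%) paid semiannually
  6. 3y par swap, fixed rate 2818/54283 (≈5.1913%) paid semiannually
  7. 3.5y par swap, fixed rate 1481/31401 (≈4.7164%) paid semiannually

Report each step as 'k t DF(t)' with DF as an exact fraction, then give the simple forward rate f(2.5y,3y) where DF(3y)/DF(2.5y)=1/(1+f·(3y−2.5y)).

step 1 [0.5y] bond c/2=33/800: DF=(800513/800000 − 33/800·(0))/(1+33/800) = 961/1000 ≈ 0.961000
step 2 [1y] bond c/2=17/400: DF=(204367/200000 − 17/400·(0.961000))/(1+17/400) = 941/1000 ≈ 0.941000
step 3 [1.5y] zero: DF = P = 571/625 ≈ 0.913600
step 4 [2y] zero: DF = P = 4421/5000 ≈ 0.884200
step 5 [2.5y] swap r/2=653/22846: DF=(1 − 653/22846·(0.961000+0.941000+0.913600+0.884200))/(1+653/22846) = 4347/5000 ≈ 0.869400
step 6 [3y] swap r/2=1409/54283: DF=(1 − 1409/54283·(0.961000+0.941000+0.913600+0.884200+0.869400))/(1+1409/54283) = 8591/10000 ≈ 0.859100
step 7 [3.5y] swap r/2=1481/62802: DF=(1 − 1481/62802·(0.961000+0.941000+0.913600+0.884200+0.869400+0.859100))/(1+1481/62802) = 8519/10000 ≈ 0.851900

1 1/2 961/1000
2 1 941/1000
3 3/2 571/625
4 2 4421/5000
5 5/2 4347/5000
6 3 8591/10000
7 7/2 8519/10000
f(2.5y,3y) = ((4347/5000)/(8591/10000) − 1)/(1/2) = 206/8591 ≈ 2.3979%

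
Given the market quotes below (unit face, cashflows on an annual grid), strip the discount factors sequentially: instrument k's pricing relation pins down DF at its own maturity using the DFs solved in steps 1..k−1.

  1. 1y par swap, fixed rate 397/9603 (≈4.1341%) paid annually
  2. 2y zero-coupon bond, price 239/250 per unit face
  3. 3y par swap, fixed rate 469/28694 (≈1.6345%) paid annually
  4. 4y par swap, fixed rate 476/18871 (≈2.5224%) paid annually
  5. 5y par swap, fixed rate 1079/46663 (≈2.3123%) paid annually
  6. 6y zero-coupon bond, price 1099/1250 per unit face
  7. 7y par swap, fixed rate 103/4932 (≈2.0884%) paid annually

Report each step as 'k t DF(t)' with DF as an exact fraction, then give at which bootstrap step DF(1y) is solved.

step 1 [1y] swap r/1=397/9603: DF=(1 − 397/9603·(0))/(1+397/9603) = 9603/10000 ≈ 0.960300
step 2 [2y] zero: DF = P = 239/250 ≈ 0.956000
step 3 [3y] swap r/1=469/28694: DF=(1 − 469/28694·(0.960300+0.956000))/(1+469/28694) = 9531/10000 ≈ 0.953100
step 4 [4y] swap r/1=476/18871: DF=(1 − 476/18871·(0.960300+0.956000+0.953100))/(1+476/18871) = 1131/1250 ≈ 0.904800
step 5 [5y] swap r/1=1079/46663: DF=(1 − 1079/46663·(0.960300+0.956000+0.953100+0.904800))/(1+1079/46663) = 8921/10000 ≈ 0.892100
step 6 [6y] zero: DF = P = 1099/1250 ≈ 0.879200
step 7 [7y] swap r/1=103/4932: DF=(1 − 103/4932·(0.960300+0.956000+0.953100+0.904800+0.892100+0.879200))/(1+103/4932) = 8661/10000 ≈ 0.866100

1 1 9603/10000
2 2 239/250
3 3 9531/10000
4 4 1131/1250
5 5 8921/10000
6 6 1099/1250
7 7 8661/10000
DF(1y) is solved at step 1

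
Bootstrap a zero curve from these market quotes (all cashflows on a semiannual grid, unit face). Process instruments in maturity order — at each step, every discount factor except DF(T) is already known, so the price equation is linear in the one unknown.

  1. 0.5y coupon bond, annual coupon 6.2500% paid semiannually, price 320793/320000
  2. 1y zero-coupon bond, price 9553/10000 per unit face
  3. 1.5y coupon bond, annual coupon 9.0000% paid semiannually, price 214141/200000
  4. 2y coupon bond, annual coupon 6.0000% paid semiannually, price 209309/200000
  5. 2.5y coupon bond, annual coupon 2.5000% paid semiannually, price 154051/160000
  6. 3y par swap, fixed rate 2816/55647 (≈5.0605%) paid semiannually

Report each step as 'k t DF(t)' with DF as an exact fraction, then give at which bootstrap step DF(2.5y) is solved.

1 1/2 9721/10000
2 1 9553/10000
3 3/2 1177/1250
4 2 373/400
5 5/2 113/125
6 3 537/625
DF(2.5y) is solved at step 5

step 1 [0.5y] bond c/2=1/32: DF=(320793/320000 − 1/32·(0))/(1+1/32) = 9721/10000 ≈ 0.972100
step 2 [1y] zero: DF = P = 9553/10000 ≈ 0.955300
step 3 [1.5y] bond c/2=9/200: DF=(214141/200000 − 9/200·(0.972100+0.955300))/(1+9/200) = 1177/1250 ≈ 0.941600
step 4 [2y] bond c/2=3/100: DF=(209309/200000 − 3/100·(0.972100+0.955300+0.941600))/(1+3/100) = 373/400 ≈ 0.932500
step 5 [2.5y] bond c/2=1/80: DF=(154051/160000 − 1/80·(0.972100+0.955300+0.941600+0.932500))/(1+1/80) = 113/125 ≈ 0.904000
step 6 [3y] swap r/2=1408/55647: DF=(1 − 1408/55647·(0.972100+0.955300+0.941600+0.932500+0.904000))/(1+1408/55647) = 537/625 ≈ 0.859200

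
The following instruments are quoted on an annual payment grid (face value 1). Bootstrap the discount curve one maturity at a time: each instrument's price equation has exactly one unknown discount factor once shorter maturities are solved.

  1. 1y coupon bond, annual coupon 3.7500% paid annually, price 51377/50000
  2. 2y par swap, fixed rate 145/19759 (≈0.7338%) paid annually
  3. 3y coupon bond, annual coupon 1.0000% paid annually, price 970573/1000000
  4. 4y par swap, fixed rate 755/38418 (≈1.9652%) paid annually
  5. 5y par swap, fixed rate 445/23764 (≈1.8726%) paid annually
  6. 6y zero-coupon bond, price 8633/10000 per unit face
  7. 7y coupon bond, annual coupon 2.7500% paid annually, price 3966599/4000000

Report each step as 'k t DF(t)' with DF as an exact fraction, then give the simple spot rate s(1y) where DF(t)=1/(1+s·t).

1 1 619/625
2 2 1971/2000
3 3 4707/5000
4 4 1849/2000
5 5 911/1000
6 6 8633/10000
7 7 2037/2500
s(1y) = (1/(619/625) − 1)/(1) = 6/619 ≈ 0.9693%

step 1 [1y] bond c/1=3/80: DF=(51377/50000 − 3/80·(0))/(1+3/80) = 619/625 ≈ 0.990400
step 2 [2y] swap r/1=145/19759: DF=(1 − 145/19759·(0.990400))/(1+145/19759) = 1971/2000 ≈ 0.985500
step 3 [3y] bond c/1=1/100: DF=(970573/1000000 − 1/100·(0.990400+0.985500))/(1+1/100) = 4707/5000 ≈ 0.941400
step 4 [4y] swap r/1=755/38418: DF=(1 − 755/38418·(0.990400+0.985500+0.941400))/(1+755/38418) = 1849/2000 ≈ 0.924500
step 5 [5y] swap r/1=445/23764: DF=(1 − 445/23764·(0.990400+0.985500+0.941400+0.924500))/(1+445/23764) = 911/1000 ≈ 0.911000
step 6 [6y] zero: DF = P = 8633/10000 ≈ 0.863300
step 7 [7y] bond c/1=11/400: DF=(3966599/4000000 − 11/400·(0.990400+0.985500+0.941400+0.924500+0.911000+0.863300))/(1+11/400) = 2037/2500 ≈ 0.814800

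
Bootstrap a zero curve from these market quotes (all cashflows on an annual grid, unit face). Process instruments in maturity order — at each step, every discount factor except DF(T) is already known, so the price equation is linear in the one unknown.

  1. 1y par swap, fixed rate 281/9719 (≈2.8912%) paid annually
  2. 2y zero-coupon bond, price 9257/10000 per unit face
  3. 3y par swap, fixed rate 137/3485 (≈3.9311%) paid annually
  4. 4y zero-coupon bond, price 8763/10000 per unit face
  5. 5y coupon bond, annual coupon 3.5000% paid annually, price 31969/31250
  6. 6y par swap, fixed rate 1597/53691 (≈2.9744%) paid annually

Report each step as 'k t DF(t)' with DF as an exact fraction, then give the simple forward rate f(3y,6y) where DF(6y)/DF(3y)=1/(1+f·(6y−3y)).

1 1 9719/10000
2 2 9257/10000
3 3 1113/1250
4 4 8763/10000
5 5 1729/2000
6 6 8403/10000
f(3y,6y) = ((1113/1250)/(8403/10000) − 1)/(3) = 167/8403 ≈ 1.9874%

step 1 [1y] swap r/1=281/9719: DF=(1 − 281/9719·(0))/(1+281/9719) = 9719/10000 ≈ 0.971900
step 2 [2y] zero: DF = P = 9257/10000 ≈ 0.925700
step 3 [3y] swap r/1=137/3485: DF=(1 − 137/3485·(0.971900+0.925700))/(1+137/3485) = 1113/1250 ≈ 0.890400
step 4 [4y] zero: DF = P = 8763/10000 ≈ 0.876300
step 5 [5y] bond c/1=7/200: DF=(31969/31250 − 7/200·(0.971900+0.925700+0.890400+0.876300))/(1+7/200) = 1729/2000 ≈ 0.864500
step 6 [6y] swap r/1=1597/53691: DF=(1 − 1597/53691·(0.971900+0.925700+0.890400+0.876300+0.864500))/(1+1597/53691) = 8403/10000 ≈ 0.840300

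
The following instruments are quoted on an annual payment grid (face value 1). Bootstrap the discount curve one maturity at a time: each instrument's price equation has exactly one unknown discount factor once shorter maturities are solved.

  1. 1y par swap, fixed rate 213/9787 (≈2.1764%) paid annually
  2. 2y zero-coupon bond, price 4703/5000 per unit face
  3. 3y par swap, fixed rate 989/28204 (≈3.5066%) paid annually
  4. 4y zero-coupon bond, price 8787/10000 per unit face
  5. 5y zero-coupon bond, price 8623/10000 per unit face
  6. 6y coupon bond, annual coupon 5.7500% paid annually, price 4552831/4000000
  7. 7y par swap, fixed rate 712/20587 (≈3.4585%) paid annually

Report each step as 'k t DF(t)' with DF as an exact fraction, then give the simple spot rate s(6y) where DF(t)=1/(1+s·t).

step 1 [1y] swap r/1=213/9787: DF=(1 − 213/9787·(0))/(1+213/9787) = 9787/10000 ≈ 0.978700
step 2 [2y] zero: DF = P = 4703/5000 ≈ 0.940600
step 3 [3y] swap r/1=989/28204: DF=(1 − 989/28204·(0.978700+0.940600))/(1+989/28204) = 9011/10000 ≈ 0.901100
step 4 [4y] zero: DF = P = 8787/10000 ≈ 0.878700
step 5 [5y] zero: DF = P = 8623/10000 ≈ 0.862300
step 6 [6y] bond c/1=23/400: DF=(4552831/4000000 − 23/400·(0.978700+0.940600+0.901100+0.878700+0.862300))/(1+23/400) = 8283/10000 ≈ 0.828300
step 7 [7y] swap r/1=712/20587: DF=(1 − 712/20587·(0.978700+0.940600+0.901100+0.878700+0.862300+0.828300))/(1+712/20587) = 983/1250 ≈ 0.786400

1 1 9787/10000
2 2 4703/5000
3 3 9011/10000
4 4 8787/10000
5 5 8623/10000
6 6 8283/10000
7 7 983/1250
s(6y) = (1/(8283/10000) − 1)/(6) = 1717/49698 ≈ 3.4549%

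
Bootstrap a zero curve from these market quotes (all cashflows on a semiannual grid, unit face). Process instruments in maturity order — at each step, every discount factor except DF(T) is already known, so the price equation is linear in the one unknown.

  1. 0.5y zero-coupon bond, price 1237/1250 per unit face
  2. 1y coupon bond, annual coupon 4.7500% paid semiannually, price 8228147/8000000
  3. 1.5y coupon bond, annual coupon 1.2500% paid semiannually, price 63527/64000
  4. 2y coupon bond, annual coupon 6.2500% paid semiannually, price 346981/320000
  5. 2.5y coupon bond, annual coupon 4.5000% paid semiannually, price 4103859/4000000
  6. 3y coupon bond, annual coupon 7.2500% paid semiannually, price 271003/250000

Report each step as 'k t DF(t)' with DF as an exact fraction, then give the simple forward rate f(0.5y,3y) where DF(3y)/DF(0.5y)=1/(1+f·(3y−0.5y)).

step 1 [0.5y] zero: DF = P = 1237/1250 ≈ 0.989600
step 2 [1y] bond c/2=19/800: DF=(8228147/8000000 − 19/800·(0.989600))/(1+19/800) = 9817/10000 ≈ 0.981700
step 3 [1.5y] bond c/2=1/160: DF=(63527/64000 − 1/160·(0.989600+0.981700))/(1+1/160) = 4871/5000 ≈ 0.974200
step 4 [2y] bond c/2=1/32: DF=(346981/320000 − 1/32·(0.989600+0.981700+0.974200))/(1+1/32) = 4811/5000 ≈ 0.962200
step 5 [2.5y] bond c/2=9/400: DF=(4103859/4000000 − 9/400·(0.989600+0.981700+0.974200+0.962200))/(1+9/400) = 4587/5000 ≈ 0.917400
step 6 [3y] bond c/2=29/800: DF=(271003/250000 − 29/800·(0.989600+0.981700+0.974200+0.962200+0.917400))/(1+29/800) = 8773/10000 ≈ 0.877300

1 1/2 1237/1250
2 1 9817/10000
3 3/2 4871/5000
4 2 4811/5000
5 5/2 4587/5000
6 3 8773/10000
f(0.5y,3y) = ((1237/1250)/(8773/10000) − 1)/(5/2) = 2246/43865 ≈ 5.1203%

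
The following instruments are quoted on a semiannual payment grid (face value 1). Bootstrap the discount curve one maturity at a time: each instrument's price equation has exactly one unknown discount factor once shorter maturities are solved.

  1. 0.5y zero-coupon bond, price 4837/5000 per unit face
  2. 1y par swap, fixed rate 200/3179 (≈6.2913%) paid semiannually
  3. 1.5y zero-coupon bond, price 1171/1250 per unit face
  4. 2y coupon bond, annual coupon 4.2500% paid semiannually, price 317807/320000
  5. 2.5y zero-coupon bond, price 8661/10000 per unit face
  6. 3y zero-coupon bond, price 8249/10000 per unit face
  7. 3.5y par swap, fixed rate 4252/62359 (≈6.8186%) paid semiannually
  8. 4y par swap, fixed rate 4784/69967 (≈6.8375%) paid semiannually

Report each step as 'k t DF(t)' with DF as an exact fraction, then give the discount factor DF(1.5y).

step 1 [0.5y] zero: DF = P = 4837/5000 ≈ 0.967400
step 2 [1y] swap r/2=100/3179: DF=(1 − 100/3179·(0.967400))/(1+100/3179) = 47/50 ≈ 0.940000
step 3 [1.5y] zero: DF = P = 1171/1250 ≈ 0.936800
step 4 [2y] bond c/2=17/800: DF=(317807/320000 − 17/800·(0.967400+0.940000+0.936800))/(1+17/800) = 9133/10000 ≈ 0.913300
step 5 [2.5y] zero: DF = P = 8661/10000 ≈ 0.866100
step 6 [3y] zero: DF = P = 8249/10000 ≈ 0.824900
step 7 [3.5y] swap r/2=2126/62359: DF=(1 − 2126/62359·(0.967400+0.940000+0.936800+0.913300+0.866100+0.824900))/(1+2126/62359) = 3937/5000 ≈ 0.787400
step 8 [4y] swap r/2=2392/69967: DF=(1 − 2392/69967·(0.967400+0.940000+0.936800+0.913300+0.866100+0.824900+0.787400))/(1+2392/69967) = 951/1250 ≈ 0.760800

1 1/2 4837/5000
2 1 47/50
3 3/2 1171/1250
4 2 9133/10000
5 5/2 8661/10000
6 3 8249/10000
7 7/2 3937/5000
8 4 951/1250
DF(1.5y) = 1171/1250 ≈ 0.936800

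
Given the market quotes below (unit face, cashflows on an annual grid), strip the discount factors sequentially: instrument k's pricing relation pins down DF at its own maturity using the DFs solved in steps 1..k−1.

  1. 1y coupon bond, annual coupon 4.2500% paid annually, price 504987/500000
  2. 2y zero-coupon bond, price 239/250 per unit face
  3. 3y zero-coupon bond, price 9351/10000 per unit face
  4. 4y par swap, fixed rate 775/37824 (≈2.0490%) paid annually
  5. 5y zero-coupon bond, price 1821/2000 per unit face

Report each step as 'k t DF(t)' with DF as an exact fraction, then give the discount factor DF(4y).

step 1 [1y] bond c/1=17/400: DF=(504987/500000 − 17/400·(0))/(1+17/400) = 1211/1250 ≈ 0.968800
step 2 [2y] zero: DF = P = 239/250 ≈ 0.956000
step 3 [3y] zero: DF = P = 9351/10000 ≈ 0.935100
step 4 [4y] swap r/1=775/37824: DF=(1 − 775/37824·(0.968800+0.956000+0.935100))/(1+775/37824) = 369/400 ≈ 0.922500
step 5 [5y] zero: DF = P = 1821/2000 ≈ 0.910500

1 1 1211/1250
2 2 239/250
3 3 9351/10000
4 4 369/400
5 5 1821/2000
DF(4y) = 369/400 ≈ 0.922500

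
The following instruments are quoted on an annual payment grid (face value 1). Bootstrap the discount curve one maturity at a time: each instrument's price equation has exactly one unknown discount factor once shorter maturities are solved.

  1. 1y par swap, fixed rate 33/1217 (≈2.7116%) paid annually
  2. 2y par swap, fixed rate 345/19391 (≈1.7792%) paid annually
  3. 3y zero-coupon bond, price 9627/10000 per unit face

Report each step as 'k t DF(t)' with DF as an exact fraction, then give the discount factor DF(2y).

step 1 [1y] swap r/1=33/1217: DF=(1 − 33/1217·(0))/(1+33/1217) = 1217/1250 ≈ 0.973600
step 2 [2y] swap r/1=345/19391: DF=(1 − 345/19391·(0.973600))/(1+345/19391) = 1931/2000 ≈ 0.965500
step 3 [3y] zero: DF = P = 9627/10000 ≈ 0.962700

1 1 1217/1250
2 2 1931/2000
3 3 9627/10000
DF(2y) = 1931/2000 ≈ 0.965500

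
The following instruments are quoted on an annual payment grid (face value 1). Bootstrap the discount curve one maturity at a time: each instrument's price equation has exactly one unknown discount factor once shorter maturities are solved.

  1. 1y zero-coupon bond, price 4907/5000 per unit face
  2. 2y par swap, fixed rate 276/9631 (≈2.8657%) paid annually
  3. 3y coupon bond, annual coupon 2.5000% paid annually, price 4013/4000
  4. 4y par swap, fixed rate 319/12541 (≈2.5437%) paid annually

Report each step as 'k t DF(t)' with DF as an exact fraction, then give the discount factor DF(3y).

1 1 4907/5000
2 2 1181/1250
3 3 4659/5000
4 4 9043/10000
DF(3y) = 4659/5000 ≈ 0.931800

step 1 [1y] zero: DF = P = 4907/5000 ≈ 0.981400
step 2 [2y] swap r/1=276/9631: DF=(1 − 276/9631·(0.981400))/(1+276/9631) = 1181/1250 ≈ 0.944800
step 3 [3y] bond c/1=1/40: DF=(4013/4000 − 1/40·(0.981400+0.944800))/(1+1/40) = 4659/5000 ≈ 0.931800
step 4 [4y] swap r/1=319/12541: DF=(1 − 319/12541·(0.981400+0.944800+0.931800))/(1+319/12541) = 9043/10000 ≈ 0.904300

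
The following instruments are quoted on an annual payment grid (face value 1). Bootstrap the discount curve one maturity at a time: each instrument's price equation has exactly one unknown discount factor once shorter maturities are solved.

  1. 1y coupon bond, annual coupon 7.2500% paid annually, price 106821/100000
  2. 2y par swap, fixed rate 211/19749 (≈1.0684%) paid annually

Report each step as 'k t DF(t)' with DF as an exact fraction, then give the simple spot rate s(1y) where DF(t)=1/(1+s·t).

1 1 249/250
2 2 9789/10000
s(1y) = (1/(249/250) − 1)/(1) = 1/249 ≈ 0.4016%

step 1 [1y] bond c/1=29/400: DF=(106821/100000 − 29/400·(0))/(1+29/400) = 249/250 ≈ 0.996000
step 2 [2y] swap r/1=211/19749: DF=(1 − 211/19749·(0.996000))/(1+211/19749) = 9789/10000 ≈ 0.978900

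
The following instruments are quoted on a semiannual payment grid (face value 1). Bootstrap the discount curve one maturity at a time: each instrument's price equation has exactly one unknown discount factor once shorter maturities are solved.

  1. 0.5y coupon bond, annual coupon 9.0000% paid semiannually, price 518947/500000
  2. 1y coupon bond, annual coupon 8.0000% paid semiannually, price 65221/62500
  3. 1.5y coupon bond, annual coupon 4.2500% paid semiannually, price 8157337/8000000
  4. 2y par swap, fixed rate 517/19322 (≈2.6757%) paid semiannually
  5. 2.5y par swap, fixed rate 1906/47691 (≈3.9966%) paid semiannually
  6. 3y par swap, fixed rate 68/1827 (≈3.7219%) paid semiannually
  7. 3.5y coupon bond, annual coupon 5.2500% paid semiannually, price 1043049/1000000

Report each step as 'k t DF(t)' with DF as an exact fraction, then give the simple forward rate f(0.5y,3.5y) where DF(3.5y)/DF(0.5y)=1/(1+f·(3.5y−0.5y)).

step 1 [0.5y] bond c/2=9/200: DF=(518947/500000 − 9/200·(0))/(1+9/200) = 2483/2500 ≈ 0.993200
step 2 [1y] bond c/2=1/25: DF=(65221/62500 − 1/25·(0.993200))/(1+1/25) = 2413/2500 ≈ 0.965200
step 3 [1.5y] bond c/2=17/800: DF=(8157337/8000000 − 17/800·(0.993200+0.965200))/(1+17/800) = 9577/10000 ≈ 0.957700
step 4 [2y] swap r/2=517/38644: DF=(1 − 517/38644·(0.993200+0.965200+0.957700))/(1+517/38644) = 9483/10000 ≈ 0.948300
step 5 [2.5y] swap r/2=953/47691: DF=(1 − 953/47691·(0.993200+0.965200+0.957700+0.948300))/(1+953/47691) = 9047/10000 ≈ 0.904700
step 6 [3y] swap r/2=34/1827: DF=(1 − 34/1827·(0.993200+0.965200+0.957700+0.948300+0.904700))/(1+34/1827) = 4473/5000 ≈ 0.894600
step 7 [3.5y] bond c/2=21/800: DF=(1043049/1000000 − 21/800·(0.993200+0.965200+0.957700+0.948300+0.904700+0.894600))/(1+21/800) = 1743/2000 ≈ 0.871500

1 1/2 2483/2500
2 1 2413/2500
3 3/2 9577/10000
4 2 9483/10000
5 5/2 9047/10000
6 3 4473/5000
7 7/2 1743/2000
f(0.5y,3.5y) = ((2483/2500)/(1743/2000) − 1)/(3) = 1217/26145 ≈ 4.6548%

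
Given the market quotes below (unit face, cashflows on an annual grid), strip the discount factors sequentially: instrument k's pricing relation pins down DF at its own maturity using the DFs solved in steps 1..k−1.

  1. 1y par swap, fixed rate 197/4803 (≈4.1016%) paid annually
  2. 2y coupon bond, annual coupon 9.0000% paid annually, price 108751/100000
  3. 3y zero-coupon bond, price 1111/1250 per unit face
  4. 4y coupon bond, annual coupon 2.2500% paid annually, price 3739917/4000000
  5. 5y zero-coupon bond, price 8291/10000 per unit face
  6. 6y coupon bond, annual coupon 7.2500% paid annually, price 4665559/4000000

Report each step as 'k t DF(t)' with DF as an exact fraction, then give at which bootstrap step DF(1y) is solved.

1 1 4803/5000
2 2 574/625
3 3 1111/1250
4 4 1707/2000
5 5 8291/10000
6 6 7867/10000
DF(1y) is solved at step 1

step 1 [1y] swap r/1=197/4803: DF=(1 − 197/4803·(0))/(1+197/4803) = 4803/5000 ≈ 0.960600
step 2 [2y] bond c/1=9/100: DF=(108751/100000 − 9/100·(0.960600))/(1+9/100) = 574/625 ≈ 0.918400
step 3 [3y] zero: DF = P = 1111/1250 ≈ 0.888800
step 4 [4y] bond c/1=9/400: DF=(3739917/4000000 − 9/400·(0.960600+0.918400+0.888800))/(1+9/400) = 1707/2000 ≈ 0.853500
step 5 [5y] zero: DF = P = 8291/10000 ≈ 0.829100
step 6 [6y] bond c/1=29/400: DF=(4665559/4000000 − 29/400·(0.960600+0.918400+0.888800+0.853500+0.829100))/(1+29/400) = 7867/10000 ≈ 0.786700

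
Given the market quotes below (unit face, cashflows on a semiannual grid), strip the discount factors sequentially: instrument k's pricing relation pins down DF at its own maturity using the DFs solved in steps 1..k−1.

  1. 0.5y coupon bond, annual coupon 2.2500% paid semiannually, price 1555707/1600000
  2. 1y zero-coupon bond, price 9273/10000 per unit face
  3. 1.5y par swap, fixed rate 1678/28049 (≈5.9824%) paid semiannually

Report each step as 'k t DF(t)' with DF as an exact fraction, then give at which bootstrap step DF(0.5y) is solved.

1 1/2 1923/2000
2 1 9273/10000
3 3/2 9161/10000
DF(0.5y) is solved at step 1

step 1 [0.5y] bond c/2=9/800: DF=(1555707/1600000 − 9/800·(0))/(1+9/800) = 1923/2000 ≈ 0.961500
step 2 [1y] zero: DF = P = 9273/10000 ≈ 0.927300
step 3 [1.5y] swap r/2=839/28049: DF=(1 − 839/28049·(0.961500+0.927300))/(1+839/28049) = 9161/10000 ≈ 0.916100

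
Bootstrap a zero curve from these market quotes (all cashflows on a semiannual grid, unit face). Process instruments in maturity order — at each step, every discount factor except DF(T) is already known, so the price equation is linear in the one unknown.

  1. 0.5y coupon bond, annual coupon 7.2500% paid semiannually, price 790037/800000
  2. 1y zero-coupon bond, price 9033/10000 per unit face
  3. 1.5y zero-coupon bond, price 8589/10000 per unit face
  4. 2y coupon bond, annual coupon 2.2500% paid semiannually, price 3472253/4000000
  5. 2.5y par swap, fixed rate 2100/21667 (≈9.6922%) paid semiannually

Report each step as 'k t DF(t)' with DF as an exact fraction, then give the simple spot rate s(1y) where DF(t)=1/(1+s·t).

1 1/2 953/1000
2 1 9033/10000
3 3/2 8589/10000
4 2 4141/5000
5 5/2 79/100
s(1y) = (1/(9033/10000) − 1)/(1) = 967/9033 ≈ 10.7052%

step 1 [0.5y] bond c/2=29/800: DF=(790037/800000 − 29/800·(0))/(1+29/800) = 953/1000 ≈ 0.953000
step 2 [1y] zero: DF = P = 9033/10000 ≈ 0.903300
step 3 [1.5y] zero: DF = P = 8589/10000 ≈ 0.858900
step 4 [2y] bond c/2=9/800: DF=(3472253/4000000 − 9/800·(0.953000+0.903300+0.858900))/(1+9/800) = 4141/5000 ≈ 0.828200
step 5 [2.5y] swap r/2=1050/21667: DF=(1 − 1050/21667·(0.953000+0.903300+0.858900+0.828200))/(1+1050/21667) = 79/100 ≈ 0.790000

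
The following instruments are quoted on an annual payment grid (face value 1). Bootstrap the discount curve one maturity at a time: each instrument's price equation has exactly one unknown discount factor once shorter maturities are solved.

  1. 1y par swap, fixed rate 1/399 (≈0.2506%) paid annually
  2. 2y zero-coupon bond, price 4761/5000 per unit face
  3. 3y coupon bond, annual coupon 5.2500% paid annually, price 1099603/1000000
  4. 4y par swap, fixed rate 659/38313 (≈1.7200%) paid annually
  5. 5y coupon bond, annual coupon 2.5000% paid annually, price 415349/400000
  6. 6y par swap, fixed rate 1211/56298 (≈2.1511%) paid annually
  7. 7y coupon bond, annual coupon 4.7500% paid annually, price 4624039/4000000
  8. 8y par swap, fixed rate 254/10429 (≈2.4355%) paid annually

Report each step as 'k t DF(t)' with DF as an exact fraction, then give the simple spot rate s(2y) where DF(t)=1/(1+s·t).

1 1 399/400
2 2 4761/5000
3 3 379/400
4 4 9341/10000
5 5 2299/2500
6 6 8789/10000
7 7 8483/10000
8 8 4111/5000
s(2y) = (1/(4761/5000) − 1)/(2) = 239/9522 ≈ 2.5100%

step 1 [1y] swap r/1=1/399: DF=(1 − 1/399·(0))/(1+1/399) = 399/400 ≈ 0.997500
step 2 [2y] zero: DF = P = 4761/5000 ≈ 0.952200
step 3 [3y] bond c/1=21/400: DF=(1099603/1000000 − 21/400·(0.997500+0.952200))/(1+21/400) = 379/400 ≈ 0.947500
step 4 [4y] swap r/1=659/38313: DF=(1 − 659/38313·(0.997500+0.952200+0.947500))/(1+659/38313) = 9341/10000 ≈ 0.934100
step 5 [5y] bond c/1=1/40: DF=(415349/400000 − 1/40·(0.997500+0.952200+0.947500+0.934100))/(1+1/40) = 2299/2500 ≈ 0.919600
step 6 [6y] swap r/1=1211/56298: DF=(1 − 1211/56298·(0.997500+0.952200+0.947500+0.934100+0.919600))/(1+1211/56298) = 8789/10000 ≈ 0.878900
step 7 [7y] bond c/1=19/400: DF=(4624039/4000000 − 19/400·(0.997500+0.952200+0.947500+0.934100+0.919600+0.878900))/(1+19/400) = 8483/10000 ≈ 0.848300
step 8 [8y] swap r/1=254/10429: DF=(1 − 254/10429·(0.997500+0.952200+0.947500+0.934100+0.919600+0.878900+0.848300))/(1+254/10429) = 4111/5000 ≈ 0.822200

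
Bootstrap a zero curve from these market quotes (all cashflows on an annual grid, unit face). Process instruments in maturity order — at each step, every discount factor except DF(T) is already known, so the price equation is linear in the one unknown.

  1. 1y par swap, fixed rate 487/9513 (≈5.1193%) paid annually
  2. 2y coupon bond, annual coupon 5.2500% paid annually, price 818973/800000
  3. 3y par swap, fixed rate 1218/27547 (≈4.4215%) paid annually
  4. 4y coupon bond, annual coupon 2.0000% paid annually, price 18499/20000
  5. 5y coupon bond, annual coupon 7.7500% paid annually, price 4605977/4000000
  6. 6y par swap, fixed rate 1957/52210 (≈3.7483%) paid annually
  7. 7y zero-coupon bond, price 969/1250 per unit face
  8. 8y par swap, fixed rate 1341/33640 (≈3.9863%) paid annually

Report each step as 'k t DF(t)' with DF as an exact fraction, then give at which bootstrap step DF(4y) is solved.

step 1 [1y] swap r/1=487/9513: DF=(1 − 487/9513·(0))/(1+487/9513) = 9513/10000 ≈ 0.951300
step 2 [2y] bond c/1=21/400: DF=(818973/800000 − 21/400·(0.951300))/(1+21/400) = 2313/2500 ≈ 0.925200
step 3 [3y] swap r/1=1218/27547: DF=(1 − 1218/27547·(0.951300+0.925200))/(1+1218/27547) = 4391/5000 ≈ 0.878200
step 4 [4y] bond c/1=1/50: DF=(18499/20000 − 1/50·(0.951300+0.925200+0.878200))/(1+1/50) = 533/625 ≈ 0.852800
step 5 [5y] bond c/1=31/400: DF=(4605977/4000000 − 31/400·(0.951300+0.925200+0.878200+0.852800))/(1+31/400) = 2023/2500 ≈ 0.809200
step 6 [6y] swap r/1=1957/52210: DF=(1 − 1957/52210·(0.951300+0.925200+0.878200+0.852800+0.809200))/(1+1957/52210) = 8043/10000 ≈ 0.804300
step 7 [7y] zero: DF = P = 969/1250 ≈ 0.775200
step 8 [8y] swap r/1=1341/33640: DF=(1 − 1341/33640·(0.951300+0.925200+0.878200+0.852800+0.809200+0.804300+0.775200))/(1+1341/33640) = 3659/5000 ≈ 0.731800

1 1 9513/10000
2 2 2313/2500
3 3 4391/5000
4 4 533/625
5 5 2023/2500
6 6 8043/10000
7 7 969/1250
8 8 3659/5000
DF(4y) is solved at step 4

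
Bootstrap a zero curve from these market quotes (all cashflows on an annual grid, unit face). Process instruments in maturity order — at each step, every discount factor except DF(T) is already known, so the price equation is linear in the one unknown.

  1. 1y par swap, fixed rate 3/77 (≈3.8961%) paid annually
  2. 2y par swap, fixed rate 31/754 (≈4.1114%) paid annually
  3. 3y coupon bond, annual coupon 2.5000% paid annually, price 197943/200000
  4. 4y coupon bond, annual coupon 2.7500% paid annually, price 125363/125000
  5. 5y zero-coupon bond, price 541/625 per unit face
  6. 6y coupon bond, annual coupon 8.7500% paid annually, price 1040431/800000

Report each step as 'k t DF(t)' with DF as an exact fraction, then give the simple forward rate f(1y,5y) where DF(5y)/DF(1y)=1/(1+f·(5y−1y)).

step 1 [1y] swap r/1=3/77: DF=(1 − 3/77·(0))/(1+3/77) = 77/80 ≈ 0.962500
step 2 [2y] swap r/1=31/754: DF=(1 − 31/754·(0.962500))/(1+31/754) = 369/400 ≈ 0.922500
step 3 [3y] bond c/1=1/40: DF=(197943/200000 − 1/40·(0.962500+0.922500))/(1+1/40) = 2299/2500 ≈ 0.919600
step 4 [4y] bond c/1=11/400: DF=(125363/125000 − 11/400·(0.962500+0.922500+0.919600))/(1+11/400) = 901/1000 ≈ 0.901000
step 5 [5y] zero: DF = P = 541/625 ≈ 0.865600
step 6 [6y] bond c/1=7/80: DF=(1040431/800000 − 7/80·(0.962500+0.922500+0.919600+0.901000+0.865600))/(1+7/80) = 8281/10000 ≈ 0.828100

1 1 77/80
2 2 369/400
3 3 2299/2500
4 4 901/1000
5 5 541/625
6 6 8281/10000
f(1y,5y) = ((77/80)/(541/625) − 1)/(4) = 969/34624 ≈ 2.7986%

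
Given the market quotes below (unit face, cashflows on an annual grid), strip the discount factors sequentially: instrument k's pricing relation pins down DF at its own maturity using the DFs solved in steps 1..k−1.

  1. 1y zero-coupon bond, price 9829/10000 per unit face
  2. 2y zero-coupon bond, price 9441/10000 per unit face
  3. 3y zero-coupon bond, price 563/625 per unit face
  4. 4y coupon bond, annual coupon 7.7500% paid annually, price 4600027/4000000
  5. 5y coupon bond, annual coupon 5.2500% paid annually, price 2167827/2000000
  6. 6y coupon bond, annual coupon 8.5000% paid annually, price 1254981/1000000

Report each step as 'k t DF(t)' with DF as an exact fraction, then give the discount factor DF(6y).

step 1 [1y] zero: DF = P = 9829/10000 ≈ 0.982900
step 2 [2y] zero: DF = P = 9441/10000 ≈ 0.944100
step 3 [3y] zero: DF = P = 563/625 ≈ 0.900800
step 4 [4y] bond c/1=31/400: DF=(4600027/4000000 − 31/400·(0.982900+0.944100+0.900800))/(1+31/400) = 8639/10000 ≈ 0.863900
step 5 [5y] bond c/1=21/400: DF=(2167827/2000000 − 21/400·(0.982900+0.944100+0.900800+0.863900))/(1+21/400) = 8457/10000 ≈ 0.845700
step 6 [6y] bond c/1=17/200: DF=(1254981/1000000 − 17/200·(0.982900+0.944100+0.900800+0.863900+0.845700))/(1+17/200) = 2003/2500 ≈ 0.801200

1 1 9829/10000
2 2 9441/10000
3 3 563/625
4 4 8639/10000
5 5 8457/10000
6 6 2003/2500
DF(6y) = 2003/2500 ≈ 0.801200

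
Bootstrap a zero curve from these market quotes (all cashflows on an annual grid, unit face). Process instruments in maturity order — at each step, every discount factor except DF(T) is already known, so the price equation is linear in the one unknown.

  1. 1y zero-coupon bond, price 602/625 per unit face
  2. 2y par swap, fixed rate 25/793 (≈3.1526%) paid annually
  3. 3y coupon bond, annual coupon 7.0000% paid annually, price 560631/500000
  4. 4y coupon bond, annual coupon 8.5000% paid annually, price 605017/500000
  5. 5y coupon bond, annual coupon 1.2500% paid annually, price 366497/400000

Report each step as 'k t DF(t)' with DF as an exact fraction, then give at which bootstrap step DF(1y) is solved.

step 1 [1y] zero: DF = P = 602/625 ≈ 0.963200
step 2 [2y] swap r/1=25/793: DF=(1 − 25/793·(0.963200))/(1+25/793) = 47/50 ≈ 0.940000
step 3 [3y] bond c/1=7/100: DF=(560631/500000 − 7/100·(0.963200+0.940000))/(1+7/100) = 4617/5000 ≈ 0.923400
step 4 [4y] bond c/1=17/200: DF=(605017/500000 − 17/200·(0.963200+0.940000+0.923400))/(1+17/200) = 4469/5000 ≈ 0.893800
step 5 [5y] bond c/1=1/80: DF=(366497/400000 − 1/80·(0.963200+0.940000+0.923400+0.893800))/(1+1/80) = 859/1000 ≈ 0.859000

1 1 602/625
2 2 47/50
3 3 4617/5000
4 4 4469/5000
5 5 859/1000
DF(1y) is solved at step 1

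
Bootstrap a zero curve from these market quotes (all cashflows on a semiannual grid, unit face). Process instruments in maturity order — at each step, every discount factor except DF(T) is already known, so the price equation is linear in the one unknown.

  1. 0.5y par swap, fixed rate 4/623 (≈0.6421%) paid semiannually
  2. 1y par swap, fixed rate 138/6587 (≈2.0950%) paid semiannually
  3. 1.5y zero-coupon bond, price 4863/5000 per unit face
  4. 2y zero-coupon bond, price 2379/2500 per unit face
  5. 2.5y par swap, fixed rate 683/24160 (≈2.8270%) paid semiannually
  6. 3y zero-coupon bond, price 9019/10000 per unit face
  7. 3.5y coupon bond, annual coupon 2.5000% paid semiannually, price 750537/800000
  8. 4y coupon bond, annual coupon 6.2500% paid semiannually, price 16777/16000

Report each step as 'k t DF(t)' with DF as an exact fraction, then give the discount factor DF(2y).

1 1/2 623/625
2 1 9793/10000
3 3/2 4863/5000
4 2 2379/2500
5 5/2 9317/10000
6 3 9019/10000
7 7/2 4279/5000
8 4 8171/10000
DF(2y) = 2379/2500 ≈ 0.951600

step 1 [0.5y] swap r/2=2/623: DF=(1 − 2/623·(0))/(1+2/623) = 623/625 ≈ 0.996800
step 2 [1y] swap r/2=69/6587: DF=(1 − 69/6587·(0.996800))/(1+69/6587) = 9793/10000 ≈ 0.979300
step 3 [1.5y] zero: DF = P = 4863/5000 ≈ 0.972600
step 4 [2y] zero: DF = P = 2379/2500 ≈ 0.951600
step 5 [2.5y] swap r/2=683/48320: DF=(1 − 683/48320·(0.996800+0.979300+0.972600+0.951600))/(1+683/48320) = 9317/10000 ≈ 0.931700
step 6 [3y] zero: DF = P = 9019/10000 ≈ 0.901900
step 7 [3.5y] bond c/2=1/80: DF=(750537/800000 − 1/80·(0.996800+0.979300+0.972600+0.951600+0.931700+0.901900))/(1+1/80) = 4279/5000 ≈ 0.855800
step 8 [4y] bond c/2=1/32: DF=(16777/16000 − 1/32·(0.996800+0.979300+0.972600+0.951600+0.931700+0.901900+0.855800))/(1+1/32) = 8171/10000 ≈ 0.817100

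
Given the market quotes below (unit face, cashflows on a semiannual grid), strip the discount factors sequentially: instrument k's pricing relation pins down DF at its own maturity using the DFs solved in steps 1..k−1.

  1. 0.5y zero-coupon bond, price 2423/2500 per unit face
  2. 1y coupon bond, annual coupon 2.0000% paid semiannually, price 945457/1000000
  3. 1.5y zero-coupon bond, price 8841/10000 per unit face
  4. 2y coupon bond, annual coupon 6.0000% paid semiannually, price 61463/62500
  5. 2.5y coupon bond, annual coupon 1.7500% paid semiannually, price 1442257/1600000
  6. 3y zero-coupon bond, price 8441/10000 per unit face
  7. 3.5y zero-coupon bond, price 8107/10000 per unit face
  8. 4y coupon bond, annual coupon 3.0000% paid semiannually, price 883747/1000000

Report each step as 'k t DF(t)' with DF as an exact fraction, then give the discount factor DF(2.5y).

step 1 [0.5y] zero: DF = P = 2423/2500 ≈ 0.969200
step 2 [1y] bond c/2=1/100: DF=(945457/1000000 − 1/100·(0.969200))/(1+1/100) = 1853/2000 ≈ 0.926500
step 3 [1.5y] zero: DF = P = 8841/10000 ≈ 0.884100
step 4 [2y] bond c/2=3/100: DF=(61463/62500 − 3/100·(0.969200+0.926500+0.884100))/(1+3/100) = 4369/5000 ≈ 0.873800
step 5 [2.5y] bond c/2=7/800: DF=(1442257/1600000 − 7/800·(0.969200+0.926500+0.884100+0.873800))/(1+7/800) = 8619/10000 ≈ 0.861900
step 6 [3y] zero: DF = P = 8441/10000 ≈ 0.844100
step 7 [3.5y] zero: DF = P = 8107/10000 ≈ 0.810700
step 8 [4y] bond c/2=3/200: DF=(883747/1000000 − 3/200·(0.969200+0.926500+0.884100+0.873800+0.861900+0.844100+0.810700))/(1+3/200) = 1559/2000 ≈ 0.779500

1 1/2 2423/2500
2 1 1853/2000
3 3/2 8841/10000
4 2 4369/5000
5 5/2 8619/10000
6 3 8441/10000
7 7/2 8107/10000
8 4 1559/2000
DF(2.5y) = 8619/10000 ≈ 0.861900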